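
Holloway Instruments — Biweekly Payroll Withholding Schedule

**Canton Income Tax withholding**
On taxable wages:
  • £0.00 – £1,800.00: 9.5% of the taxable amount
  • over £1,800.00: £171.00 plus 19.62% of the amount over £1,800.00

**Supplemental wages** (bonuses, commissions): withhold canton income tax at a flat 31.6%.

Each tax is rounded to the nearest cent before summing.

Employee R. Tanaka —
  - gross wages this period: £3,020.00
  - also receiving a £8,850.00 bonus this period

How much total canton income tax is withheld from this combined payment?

£3,206.96

Canton Income Tax: taxable = £3,020.00
  £171.00 + 19.62% × (£3,020.00 − £1,800.00) = £171.00 + 19.62% × £1,220.00 = £410.36
Supplemental (31.6% flat on bonus): 31.6% × £8,850.00 = £2,796.60
Total canton income tax: £410.36 + £2,796.60 = £3,206.96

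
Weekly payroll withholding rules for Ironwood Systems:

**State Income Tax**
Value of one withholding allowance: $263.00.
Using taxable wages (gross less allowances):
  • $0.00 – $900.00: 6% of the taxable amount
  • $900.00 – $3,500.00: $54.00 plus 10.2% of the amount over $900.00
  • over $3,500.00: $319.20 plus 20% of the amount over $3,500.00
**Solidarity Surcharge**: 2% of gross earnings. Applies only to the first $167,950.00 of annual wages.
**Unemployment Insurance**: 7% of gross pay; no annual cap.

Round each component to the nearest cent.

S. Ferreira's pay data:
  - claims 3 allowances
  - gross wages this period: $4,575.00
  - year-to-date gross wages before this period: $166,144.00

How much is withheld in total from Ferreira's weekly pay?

State Income Tax: taxable = $4,575.00 − 3×$263.00 = $3,786.00
  $319.20 + 20% × ($3,786.00 − $3,500.00) = $319.20 + 20% × $286.00 = $376.40
Solidarity Surcharge: cap $167,950.00 − YTD $166,144.00 = $1,806.00 subject; 2% × $1,806.00 = $36.12
Unemployment Insurance: 7% × $4,575.00 = $320.25
Total: $376.40 + $36.12 + $320.25 = $732.77

$732.77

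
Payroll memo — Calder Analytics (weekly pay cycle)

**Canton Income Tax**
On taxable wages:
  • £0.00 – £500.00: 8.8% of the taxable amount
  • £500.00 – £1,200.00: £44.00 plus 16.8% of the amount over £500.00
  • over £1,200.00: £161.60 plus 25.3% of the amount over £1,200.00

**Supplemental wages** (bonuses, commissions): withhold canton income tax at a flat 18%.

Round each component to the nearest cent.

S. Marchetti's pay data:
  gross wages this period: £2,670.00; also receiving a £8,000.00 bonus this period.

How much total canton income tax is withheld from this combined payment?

Canton Income Tax: taxable = £2,670.00
  £161.60 + 25.3% × (£2,670.00 − £1,200.00) = £161.60 + 25.3% × £1,470.00 = £533.51
Supplemental (18% flat on bonus): 18% × £8,000.00 = £1,440.00
Total canton income tax: £533.51 + £1,440.00 = £1,973.51

£1,973.51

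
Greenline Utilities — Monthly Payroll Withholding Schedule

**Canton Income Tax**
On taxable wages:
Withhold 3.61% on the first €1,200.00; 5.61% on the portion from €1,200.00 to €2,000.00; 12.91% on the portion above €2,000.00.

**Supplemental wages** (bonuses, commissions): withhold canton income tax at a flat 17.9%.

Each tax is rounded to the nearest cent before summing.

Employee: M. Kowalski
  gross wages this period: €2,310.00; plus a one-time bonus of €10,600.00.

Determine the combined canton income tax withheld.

€2,025.62

Canton Income Tax: taxable = €2,310.00
  €88.20 + 12.91% × (€2,310.00 − €2,000.00) = €88.20 + 12.91% × €310.00 = €128.22
Supplemental (17.9% flat on bonus): 17.9% × €10,600.00 = €1,897.40
Total canton income tax: €128.22 + €1,897.40 = €2,025.62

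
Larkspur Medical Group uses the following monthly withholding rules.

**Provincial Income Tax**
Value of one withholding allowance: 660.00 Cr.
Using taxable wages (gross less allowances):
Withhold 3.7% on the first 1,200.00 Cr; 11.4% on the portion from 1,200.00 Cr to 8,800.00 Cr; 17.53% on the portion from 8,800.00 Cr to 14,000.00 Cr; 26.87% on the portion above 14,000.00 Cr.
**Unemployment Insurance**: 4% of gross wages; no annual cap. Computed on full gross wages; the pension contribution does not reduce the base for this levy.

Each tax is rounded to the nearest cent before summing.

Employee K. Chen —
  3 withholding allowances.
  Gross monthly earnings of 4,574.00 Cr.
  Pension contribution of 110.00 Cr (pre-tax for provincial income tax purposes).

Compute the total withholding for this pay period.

Provincial Income Tax: taxable = 4,574.00 Cr − 110.00 Cr − 3×660.00 Cr = 2,484.00 Cr
  44.40 Cr + 11.4% × (2,484.00 Cr − 1,200.00 Cr) = 44.40 Cr + 11.4% × 1,284.00 Cr = 190.78 Cr
Unemployment Insurance: 4% × 4,574.00 Cr = 182.96 Cr
Total: 190.78 Cr + 182.96 Cr = 373.74 Cr

373.74 Cr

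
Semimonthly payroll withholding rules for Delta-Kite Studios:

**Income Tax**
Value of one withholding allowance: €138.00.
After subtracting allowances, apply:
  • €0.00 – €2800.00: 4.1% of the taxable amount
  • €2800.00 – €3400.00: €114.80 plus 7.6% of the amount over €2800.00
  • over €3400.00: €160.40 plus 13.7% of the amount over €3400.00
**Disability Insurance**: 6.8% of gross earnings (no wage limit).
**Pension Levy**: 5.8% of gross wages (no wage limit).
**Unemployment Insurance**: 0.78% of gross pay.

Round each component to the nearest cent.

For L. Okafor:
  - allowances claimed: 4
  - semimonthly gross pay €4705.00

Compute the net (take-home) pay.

Income Tax: taxable = €4705.00 − 4×€138.00 = €4153.00
  €160.40 + 13.7% × (€4153.00 − €3400.00) = €160.40 + 13.7% × €753.00 = €263.56
Disability Insurance: 6.8% × €4705.00 = €319.94
Pension Levy: 5.8% × €4705.00 = €272.89
Unemployment Insurance: 0.78% × €4705.00 = €36.70
Total withheld: €263.56 + €319.94 + €272.89 + €36.70 = €893.09
Net pay: €4705.00 − €893.09 = €3811.91

€3811.91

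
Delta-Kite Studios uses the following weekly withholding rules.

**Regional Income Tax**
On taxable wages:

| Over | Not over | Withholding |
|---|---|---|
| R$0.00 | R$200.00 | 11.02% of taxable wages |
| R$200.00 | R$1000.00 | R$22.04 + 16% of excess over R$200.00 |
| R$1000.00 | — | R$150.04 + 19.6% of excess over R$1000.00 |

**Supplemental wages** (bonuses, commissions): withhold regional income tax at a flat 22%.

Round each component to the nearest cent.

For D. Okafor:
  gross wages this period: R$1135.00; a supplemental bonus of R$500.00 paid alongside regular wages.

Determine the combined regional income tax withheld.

Regional Income Tax: taxable = R$1135.00
  R$150.04 + 19.6% × (R$1135.00 − R$1000.00) = R$150.04 + 19.6% × R$135.00 = R$176.50
Supplemental (22% flat on bonus): 22% × R$500.00 = R$110.00
Total regional income tax: R$176.50 + R$110.00 = R$286.50

R$286.50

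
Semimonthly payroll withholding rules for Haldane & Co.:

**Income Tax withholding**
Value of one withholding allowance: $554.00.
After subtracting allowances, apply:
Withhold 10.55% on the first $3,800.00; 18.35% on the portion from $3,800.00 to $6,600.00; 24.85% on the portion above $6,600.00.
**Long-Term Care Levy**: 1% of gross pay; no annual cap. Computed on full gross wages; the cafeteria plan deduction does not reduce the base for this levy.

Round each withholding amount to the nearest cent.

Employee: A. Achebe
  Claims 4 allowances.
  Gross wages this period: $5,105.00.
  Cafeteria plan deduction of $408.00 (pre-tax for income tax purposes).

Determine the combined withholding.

Income Tax: taxable = $5,105.00 − $408.00 − 4×$554.00 = $2,481.00
  10.55% × $2,481.00 = $261.75
Long-Term Care Levy: 1% × $5,105.00 = $51.05
Total: $261.75 + $51.05 = $312.80

$312.80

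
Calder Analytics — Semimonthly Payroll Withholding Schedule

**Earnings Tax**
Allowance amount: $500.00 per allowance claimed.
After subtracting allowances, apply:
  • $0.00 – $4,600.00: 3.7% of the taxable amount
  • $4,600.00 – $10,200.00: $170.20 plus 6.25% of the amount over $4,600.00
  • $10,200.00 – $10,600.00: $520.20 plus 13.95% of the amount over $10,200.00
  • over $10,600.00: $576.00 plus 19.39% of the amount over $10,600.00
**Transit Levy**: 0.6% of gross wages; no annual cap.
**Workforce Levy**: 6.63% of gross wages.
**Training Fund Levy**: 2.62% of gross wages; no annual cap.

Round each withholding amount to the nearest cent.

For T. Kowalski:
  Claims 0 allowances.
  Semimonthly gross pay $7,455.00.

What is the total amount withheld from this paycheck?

Earnings Tax: taxable = $7,455.00
  $170.20 + 6.25% × ($7,455.00 − $4,600.00) = $170.20 + 6.25% × $2,855.00 = $348.64
Transit Levy: 0.6% × $7,455.00 = $44.73
Workforce Levy: 6.63% × $7,455.00 = $494.27
Training Fund Levy: 2.62% × $7,455.00 = $195.32
Total: $348.64 + $44.73 + $494.27 + $195.32 = $1,082.96

$1,082.96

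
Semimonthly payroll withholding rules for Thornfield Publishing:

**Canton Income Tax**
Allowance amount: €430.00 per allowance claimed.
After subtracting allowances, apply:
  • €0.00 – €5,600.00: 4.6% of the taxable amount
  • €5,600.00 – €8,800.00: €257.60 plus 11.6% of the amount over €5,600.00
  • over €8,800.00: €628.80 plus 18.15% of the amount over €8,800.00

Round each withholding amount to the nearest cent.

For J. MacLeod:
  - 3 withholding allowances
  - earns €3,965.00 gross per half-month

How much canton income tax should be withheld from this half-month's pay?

€123.05

Canton Income Tax: taxable = €3,965.00 − 3×€430.00 = €2,675.00
  4.6% × €2,675.00 = €123.05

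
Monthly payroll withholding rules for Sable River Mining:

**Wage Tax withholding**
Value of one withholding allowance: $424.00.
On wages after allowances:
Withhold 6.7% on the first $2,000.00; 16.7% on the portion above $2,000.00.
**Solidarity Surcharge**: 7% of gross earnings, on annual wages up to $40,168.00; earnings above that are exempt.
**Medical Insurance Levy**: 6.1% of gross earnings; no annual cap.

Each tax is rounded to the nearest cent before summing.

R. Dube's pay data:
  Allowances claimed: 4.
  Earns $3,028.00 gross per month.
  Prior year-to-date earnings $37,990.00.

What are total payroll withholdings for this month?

$426.41

Wage Tax: taxable = $3,028.00 − 4×$424.00 = $1,332.00
  6.7% × $1,332.00 = $89.24
Solidarity Surcharge: cap $40,168.00 − YTD $37,990.00 = $2,178.00 subject; 7% × $2,178.00 = $152.46
Medical Insurance Levy: 6.1% × $3,028.00 = $184.71
Total: $89.24 + $152.46 + $184.71 = $426.41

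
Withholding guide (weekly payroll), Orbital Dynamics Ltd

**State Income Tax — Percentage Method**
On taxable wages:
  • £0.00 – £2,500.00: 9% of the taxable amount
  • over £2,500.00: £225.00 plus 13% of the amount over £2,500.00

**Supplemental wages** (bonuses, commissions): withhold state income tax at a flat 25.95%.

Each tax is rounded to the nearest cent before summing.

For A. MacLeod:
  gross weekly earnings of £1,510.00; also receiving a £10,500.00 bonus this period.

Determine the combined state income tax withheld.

£2,860.65

State Income Tax: taxable = £1,510.00
  9% × £1,510.00 = £135.90
Supplemental (25.95% flat on bonus): 25.95% × £10,500.00 = £2,724.75
Total state income tax: £135.90 + £2,724.75 = £2,860.65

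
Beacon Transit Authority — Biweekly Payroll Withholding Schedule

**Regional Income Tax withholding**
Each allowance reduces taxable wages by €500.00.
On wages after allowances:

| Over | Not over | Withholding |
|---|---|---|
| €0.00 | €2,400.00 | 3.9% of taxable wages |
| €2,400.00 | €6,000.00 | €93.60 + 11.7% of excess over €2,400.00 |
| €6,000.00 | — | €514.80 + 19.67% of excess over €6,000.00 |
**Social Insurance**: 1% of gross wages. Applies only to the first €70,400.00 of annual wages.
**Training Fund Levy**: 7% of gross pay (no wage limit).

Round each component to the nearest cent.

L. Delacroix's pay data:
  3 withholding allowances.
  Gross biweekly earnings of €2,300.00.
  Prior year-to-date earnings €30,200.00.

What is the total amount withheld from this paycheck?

€215.20

Regional Income Tax: taxable = €2,300.00 − 3×€500.00 = €800.00
  3.9% × €800.00 = €31.20
Social Insurance: 1% × €2,300.00 = €23.00
Training Fund Levy: 7% × €2,300.00 = €161.00
Total: €31.20 + €23.00 + €161.00 = €215.20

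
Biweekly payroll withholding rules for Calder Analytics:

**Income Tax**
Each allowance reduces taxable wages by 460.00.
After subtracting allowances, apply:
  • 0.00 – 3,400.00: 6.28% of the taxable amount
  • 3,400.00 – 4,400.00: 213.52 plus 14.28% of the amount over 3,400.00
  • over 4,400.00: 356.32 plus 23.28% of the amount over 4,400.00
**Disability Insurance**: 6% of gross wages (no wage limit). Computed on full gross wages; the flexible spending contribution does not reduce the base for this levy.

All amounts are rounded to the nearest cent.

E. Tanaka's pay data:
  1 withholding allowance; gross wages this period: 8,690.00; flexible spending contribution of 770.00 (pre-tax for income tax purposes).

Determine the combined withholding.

1,590.09

Income Tax: taxable = 8,690.00 − 770.00 − 1×460.00 = 7,460.00
  356.32 + 23.28% × (7,460.00 − 4,400.00) = 356.32 + 23.28% × 3,060.00 = 1,068.69
Disability Insurance: 6% × 8,690.00 = 521.40
Total: 1,068.69 + 521.40 = 1,590.09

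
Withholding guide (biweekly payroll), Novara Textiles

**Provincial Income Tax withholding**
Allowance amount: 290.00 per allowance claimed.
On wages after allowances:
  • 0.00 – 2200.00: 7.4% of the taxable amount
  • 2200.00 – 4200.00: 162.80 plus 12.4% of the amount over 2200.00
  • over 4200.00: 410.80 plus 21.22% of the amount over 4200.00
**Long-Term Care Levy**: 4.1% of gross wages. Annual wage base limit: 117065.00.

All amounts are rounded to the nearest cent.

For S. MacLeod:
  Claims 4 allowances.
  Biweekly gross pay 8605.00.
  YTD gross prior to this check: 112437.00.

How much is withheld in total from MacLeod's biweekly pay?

Provincial Income Tax: taxable = 8605.00 − 4×290.00 = 7445.00
  410.80 + 21.22% × (7445.00 − 4200.00) = 410.80 + 21.22% × 3245.00 = 1099.39
Long-Term Care Levy: cap 117065.00 − YTD 112437.00 = 4628.00 subject; 4.1% × 4628.00 = 189.75
Total: 1099.39 + 189.75 = 1289.14

1289.14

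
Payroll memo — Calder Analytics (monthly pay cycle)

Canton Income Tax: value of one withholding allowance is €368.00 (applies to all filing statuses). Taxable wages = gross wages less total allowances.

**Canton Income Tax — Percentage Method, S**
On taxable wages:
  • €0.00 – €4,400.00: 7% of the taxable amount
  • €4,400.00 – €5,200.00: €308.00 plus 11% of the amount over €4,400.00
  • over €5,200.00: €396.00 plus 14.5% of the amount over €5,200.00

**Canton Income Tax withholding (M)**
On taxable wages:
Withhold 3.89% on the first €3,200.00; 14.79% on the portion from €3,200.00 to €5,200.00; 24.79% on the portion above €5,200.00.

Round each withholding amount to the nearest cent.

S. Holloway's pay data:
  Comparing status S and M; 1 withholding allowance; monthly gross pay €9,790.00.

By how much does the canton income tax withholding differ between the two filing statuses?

€458.72

Canton Income Tax (S): taxable = €9,790.00 − 1×€368.00 = €9,422.00
  €396.00 + 14.5% × (€9,422.00 − €5,200.00) = €396.00 + 14.5% × €4,222.00 = €1,008.19
Canton Income Tax (M): taxable = €9,790.00 − 1×€368.00 = €9,422.00
  €420.28 + 24.79% × (€9,422.00 − €5,200.00) = €420.28 + 24.79% × €4,222.00 = €1,466.91
Difference: |€1,008.19 − €1,466.91| = €458.72 (higher under M)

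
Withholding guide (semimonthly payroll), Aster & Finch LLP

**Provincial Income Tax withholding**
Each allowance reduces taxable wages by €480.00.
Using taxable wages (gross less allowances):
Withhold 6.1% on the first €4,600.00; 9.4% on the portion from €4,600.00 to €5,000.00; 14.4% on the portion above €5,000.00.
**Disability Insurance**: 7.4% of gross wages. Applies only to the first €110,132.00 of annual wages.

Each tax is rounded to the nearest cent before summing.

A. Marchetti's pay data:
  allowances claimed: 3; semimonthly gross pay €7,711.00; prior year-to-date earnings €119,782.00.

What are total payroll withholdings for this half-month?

€501.22

Provincial Income Tax: taxable = €7,711.00 − 3×€480.00 = €6,271.00
  €318.20 + 14.4% × (€6,271.00 − €5,000.00) = €318.20 + 14.4% × €1,271.00 = €501.22
Disability Insurance: YTD €119,782.00 ≥ cap €110,132.00 → €0.00
Total: €501.22 + €0.00 = €501.22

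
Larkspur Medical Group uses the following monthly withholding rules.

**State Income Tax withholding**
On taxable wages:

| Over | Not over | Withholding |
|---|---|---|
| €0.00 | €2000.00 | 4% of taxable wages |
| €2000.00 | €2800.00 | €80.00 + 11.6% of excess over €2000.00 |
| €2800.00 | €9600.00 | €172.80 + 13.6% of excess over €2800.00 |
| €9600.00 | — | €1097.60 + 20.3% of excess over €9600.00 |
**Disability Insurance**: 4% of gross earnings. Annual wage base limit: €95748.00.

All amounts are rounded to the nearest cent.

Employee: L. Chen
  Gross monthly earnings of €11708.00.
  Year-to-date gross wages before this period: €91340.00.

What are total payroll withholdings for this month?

€1701.84

State Income Tax: taxable = €11708.00
  €1097.60 + 20.3% × (€11708.00 − €9600.00) = €1097.60 + 20.3% × €2108.00 = €1525.52
Disability Insurance: cap €95748.00 − YTD €91340.00 = €4408.00 subject; 4% × €4408.00 = €176.32
Total: €1525.52 + €176.32 = €1701.84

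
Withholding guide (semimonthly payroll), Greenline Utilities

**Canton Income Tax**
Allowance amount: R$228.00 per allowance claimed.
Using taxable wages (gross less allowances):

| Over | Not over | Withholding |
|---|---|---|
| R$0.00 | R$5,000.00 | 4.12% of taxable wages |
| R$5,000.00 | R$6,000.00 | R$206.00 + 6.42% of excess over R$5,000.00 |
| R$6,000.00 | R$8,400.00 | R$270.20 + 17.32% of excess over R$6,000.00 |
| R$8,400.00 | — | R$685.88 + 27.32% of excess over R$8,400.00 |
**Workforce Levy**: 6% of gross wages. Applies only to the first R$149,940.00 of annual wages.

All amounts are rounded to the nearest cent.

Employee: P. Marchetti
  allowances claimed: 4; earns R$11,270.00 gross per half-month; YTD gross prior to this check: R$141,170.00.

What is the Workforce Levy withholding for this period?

Workforce Levy: cap R$149,940.00 − YTD R$141,170.00 = R$8,770.00 subject; 6% × R$8,770.00 = R$526.20

R$526.20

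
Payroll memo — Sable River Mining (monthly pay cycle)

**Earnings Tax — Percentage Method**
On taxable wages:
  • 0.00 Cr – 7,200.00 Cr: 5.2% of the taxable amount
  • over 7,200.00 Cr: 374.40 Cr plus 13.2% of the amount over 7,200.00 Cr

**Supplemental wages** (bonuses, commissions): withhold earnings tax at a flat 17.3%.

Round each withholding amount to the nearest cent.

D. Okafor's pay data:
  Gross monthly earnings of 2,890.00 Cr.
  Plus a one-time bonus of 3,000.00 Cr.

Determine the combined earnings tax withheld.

669.28 Cr

Earnings Tax: taxable = 2,890.00 Cr
  5.2% × 2,890.00 Cr = 150.28 Cr
Supplemental (17.3% flat on bonus): 17.3% × 3,000.00 Cr = 519.00 Cr
Total earnings tax: 150.28 Cr + 519.00 Cr = 669.28 Cr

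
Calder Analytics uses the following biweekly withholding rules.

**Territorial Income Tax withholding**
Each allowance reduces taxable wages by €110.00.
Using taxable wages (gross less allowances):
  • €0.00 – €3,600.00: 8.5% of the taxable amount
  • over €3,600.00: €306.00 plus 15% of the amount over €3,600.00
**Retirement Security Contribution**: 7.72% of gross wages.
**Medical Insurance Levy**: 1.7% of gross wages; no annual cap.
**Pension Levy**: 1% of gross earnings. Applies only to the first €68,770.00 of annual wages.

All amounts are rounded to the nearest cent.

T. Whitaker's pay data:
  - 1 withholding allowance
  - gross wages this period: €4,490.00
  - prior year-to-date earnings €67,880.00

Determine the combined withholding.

€854.86

Territorial Income Tax: taxable = €4,490.00 − 1×€110.00 = €4,380.00
  €306.00 + 15% × (€4,380.00 − €3,600.00) = €306.00 + 15% × €780.00 = €423.00
Retirement Security Contribution: 7.72% × €4,490.00 = €346.63
Medical Insurance Levy: 1.7% × €4,490.00 = €76.33
Pension Levy: cap €68,770.00 − YTD €67,880.00 = €890.00 subject; 1% × €890.00 = €8.90
Total: €423.00 + €346.63 + €76.33 + €8.90 = €854.86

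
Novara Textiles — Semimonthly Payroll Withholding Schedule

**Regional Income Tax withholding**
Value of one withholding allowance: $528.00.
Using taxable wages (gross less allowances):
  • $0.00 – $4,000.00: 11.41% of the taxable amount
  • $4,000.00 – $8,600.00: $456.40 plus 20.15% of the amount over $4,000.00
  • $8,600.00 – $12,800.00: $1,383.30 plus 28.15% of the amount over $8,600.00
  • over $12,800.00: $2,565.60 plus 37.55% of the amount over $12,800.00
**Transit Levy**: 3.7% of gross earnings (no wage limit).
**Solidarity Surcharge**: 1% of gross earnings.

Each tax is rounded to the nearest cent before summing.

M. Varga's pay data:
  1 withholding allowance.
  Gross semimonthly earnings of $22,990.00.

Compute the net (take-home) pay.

Regional Income Tax: taxable = $22,990.00 − 1×$528.00 = $22,462.00
  $2,565.60 + 37.55% × ($22,462.00 − $12,800.00) = $2,565.60 + 37.55% × $9,662.00 = $6,193.68
Transit Levy: 3.7% × $22,990.00 = $850.63
Solidarity Surcharge: 1% × $22,990.00 = $229.90
Total withheld: $6,193.68 + $850.63 + $229.90 = $7,274.21
Net pay: $22,990.00 − $7,274.21 = $15,715.79

$15,715.79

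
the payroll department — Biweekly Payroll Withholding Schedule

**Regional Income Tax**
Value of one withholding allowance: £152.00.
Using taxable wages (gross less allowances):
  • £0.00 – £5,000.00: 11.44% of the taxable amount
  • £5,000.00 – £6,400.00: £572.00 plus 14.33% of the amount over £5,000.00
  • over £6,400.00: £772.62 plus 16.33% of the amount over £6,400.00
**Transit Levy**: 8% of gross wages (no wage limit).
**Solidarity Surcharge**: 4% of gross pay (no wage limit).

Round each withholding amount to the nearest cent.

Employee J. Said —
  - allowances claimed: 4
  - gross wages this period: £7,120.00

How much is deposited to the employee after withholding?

Regional Income Tax: taxable = £7,120.00 − 4×£152.00 = £6,512.00
  £772.62 + 16.33% × (£6,512.00 − £6,400.00) = £772.62 + 16.33% × £112.00 = £790.91
Transit Levy: 8% × £7,120.00 = £569.60
Solidarity Surcharge: 4% × £7,120.00 = £284.80
Total withheld: £790.91 + £569.60 + £284.80 = £1,645.31
Net pay: £7,120.00 − £1,645.31 = £5,474.69

£5,474.69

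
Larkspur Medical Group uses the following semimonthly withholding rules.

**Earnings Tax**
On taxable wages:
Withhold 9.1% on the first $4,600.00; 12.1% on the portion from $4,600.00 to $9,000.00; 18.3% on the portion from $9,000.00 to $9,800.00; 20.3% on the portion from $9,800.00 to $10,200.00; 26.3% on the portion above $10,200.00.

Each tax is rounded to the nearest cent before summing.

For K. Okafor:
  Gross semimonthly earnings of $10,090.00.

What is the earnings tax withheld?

$1,156.27

Earnings Tax: taxable = $10,090.00
  $1,097.40 + 20.3% × ($10,090.00 − $9,800.00) = $1,097.40 + 20.3% × $290.00 = $1,156.27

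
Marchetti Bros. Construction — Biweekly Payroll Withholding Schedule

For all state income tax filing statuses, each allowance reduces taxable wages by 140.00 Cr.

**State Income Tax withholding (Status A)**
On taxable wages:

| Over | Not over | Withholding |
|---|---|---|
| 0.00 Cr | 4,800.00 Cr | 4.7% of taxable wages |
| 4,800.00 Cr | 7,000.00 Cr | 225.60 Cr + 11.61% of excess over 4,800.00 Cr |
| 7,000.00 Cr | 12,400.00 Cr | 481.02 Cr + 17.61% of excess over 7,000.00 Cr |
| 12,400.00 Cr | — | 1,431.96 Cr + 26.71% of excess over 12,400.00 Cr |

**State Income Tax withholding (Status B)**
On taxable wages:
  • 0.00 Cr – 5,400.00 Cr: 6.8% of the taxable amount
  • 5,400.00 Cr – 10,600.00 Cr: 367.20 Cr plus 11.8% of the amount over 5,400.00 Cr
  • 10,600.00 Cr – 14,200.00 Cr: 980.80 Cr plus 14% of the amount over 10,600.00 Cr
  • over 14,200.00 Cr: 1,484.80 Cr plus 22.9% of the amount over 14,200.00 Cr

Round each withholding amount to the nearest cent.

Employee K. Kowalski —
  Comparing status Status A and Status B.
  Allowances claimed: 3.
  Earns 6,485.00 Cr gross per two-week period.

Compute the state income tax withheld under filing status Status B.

445.67 Cr

State Income Tax (Status B): taxable = 6,485.00 Cr − 3×140.00 Cr = 6,065.00 Cr
  367.20 Cr + 11.8% × (6,065.00 Cr − 5,400.00 Cr) = 367.20 Cr + 11.8% × 665.00 Cr = 445.67 Cr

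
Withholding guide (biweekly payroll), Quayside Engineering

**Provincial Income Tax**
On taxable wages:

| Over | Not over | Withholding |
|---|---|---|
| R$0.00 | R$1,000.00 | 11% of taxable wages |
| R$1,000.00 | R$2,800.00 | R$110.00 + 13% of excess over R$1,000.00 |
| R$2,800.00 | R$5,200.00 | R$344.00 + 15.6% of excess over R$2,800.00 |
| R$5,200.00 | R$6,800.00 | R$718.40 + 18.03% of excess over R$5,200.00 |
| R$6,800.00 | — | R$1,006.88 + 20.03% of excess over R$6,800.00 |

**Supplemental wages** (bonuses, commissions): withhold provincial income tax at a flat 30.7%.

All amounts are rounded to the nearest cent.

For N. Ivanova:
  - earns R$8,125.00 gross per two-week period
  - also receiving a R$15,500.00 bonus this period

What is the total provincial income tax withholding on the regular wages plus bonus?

Provincial Income Tax: taxable = R$8,125.00
  R$1,006.88 + 20.03% × (R$8,125.00 − R$6,800.00) = R$1,006.88 + 20.03% × R$1,325.00 = R$1,272.28
Supplemental (30.7% flat on bonus): 30.7% × R$15,500.00 = R$4,758.50
Total provincial income tax: R$1,272.28 + R$4,758.50 = R$6,030.78

R$6,030.78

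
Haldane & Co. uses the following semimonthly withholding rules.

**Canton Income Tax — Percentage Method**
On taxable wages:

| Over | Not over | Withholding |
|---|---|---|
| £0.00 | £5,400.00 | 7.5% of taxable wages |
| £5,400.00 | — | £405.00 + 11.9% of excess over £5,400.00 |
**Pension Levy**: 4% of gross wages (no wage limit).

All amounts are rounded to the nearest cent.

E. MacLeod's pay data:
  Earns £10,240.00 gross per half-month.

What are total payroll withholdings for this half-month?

£1,390.56

Canton Income Tax: taxable = £10,240.00
  £405.00 + 11.9% × (£10,240.00 − £5,400.00) = £405.00 + 11.9% × £4,840.00 = £980.96
Pension Levy: 4% × £10,240.00 = £409.60
Total: £980.96 + £409.60 = £1,390.56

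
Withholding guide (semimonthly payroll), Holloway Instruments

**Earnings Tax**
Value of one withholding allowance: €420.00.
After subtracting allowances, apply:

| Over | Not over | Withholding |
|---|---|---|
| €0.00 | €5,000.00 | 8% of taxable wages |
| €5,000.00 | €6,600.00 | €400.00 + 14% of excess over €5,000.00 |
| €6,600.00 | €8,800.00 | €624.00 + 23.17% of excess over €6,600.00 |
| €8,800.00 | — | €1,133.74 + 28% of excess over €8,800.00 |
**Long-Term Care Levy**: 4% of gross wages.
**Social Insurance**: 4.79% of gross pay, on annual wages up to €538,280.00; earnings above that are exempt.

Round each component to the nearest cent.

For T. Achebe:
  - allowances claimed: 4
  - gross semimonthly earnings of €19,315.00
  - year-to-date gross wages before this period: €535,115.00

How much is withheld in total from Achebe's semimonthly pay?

€4,531.74

Earnings Tax: taxable = €19,315.00 − 4×€420.00 = €17,635.00
  €1,133.74 + 28% × (€17,635.00 − €8,800.00) = €1,133.74 + 28% × €8,835.00 = €3,607.54
Long-Term Care Levy: 4% × €19,315.00 = €772.60
Social Insurance: cap €538,280.00 − YTD €535,115.00 = €3,165.00 subject; 4.79% × €3,165.00 = €151.60
Total: €3,607.54 + €772.60 + €151.60 = €4,531.74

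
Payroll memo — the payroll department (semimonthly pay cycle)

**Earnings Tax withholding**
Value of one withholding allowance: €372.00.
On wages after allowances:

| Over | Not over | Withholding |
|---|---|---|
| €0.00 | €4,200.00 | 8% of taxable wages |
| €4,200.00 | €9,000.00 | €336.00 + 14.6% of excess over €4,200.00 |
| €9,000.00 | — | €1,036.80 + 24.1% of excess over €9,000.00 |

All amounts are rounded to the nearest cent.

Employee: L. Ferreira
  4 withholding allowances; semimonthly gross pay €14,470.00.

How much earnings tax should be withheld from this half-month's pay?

€1,996.46

Earnings Tax: taxable = €14,470.00 − 4×€372.00 = €12,982.00
  €1,036.80 + 24.1% × (€12,982.00 − €9,000.00) = €1,036.80 + 24.1% × €3,982.00 = €1,996.46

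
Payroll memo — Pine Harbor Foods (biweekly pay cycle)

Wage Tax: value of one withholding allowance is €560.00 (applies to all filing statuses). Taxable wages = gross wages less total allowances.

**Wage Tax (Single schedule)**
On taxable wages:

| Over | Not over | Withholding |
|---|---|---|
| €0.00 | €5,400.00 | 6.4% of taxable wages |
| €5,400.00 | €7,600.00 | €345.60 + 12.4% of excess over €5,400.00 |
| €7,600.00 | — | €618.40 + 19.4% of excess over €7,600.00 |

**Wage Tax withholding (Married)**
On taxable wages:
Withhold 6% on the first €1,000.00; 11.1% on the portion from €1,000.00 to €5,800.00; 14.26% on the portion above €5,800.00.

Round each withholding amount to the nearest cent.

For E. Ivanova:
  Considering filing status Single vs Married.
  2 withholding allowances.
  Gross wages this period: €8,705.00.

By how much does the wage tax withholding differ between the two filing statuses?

Wage Tax (Single): taxable = €8,705.00 − 2×€560.00 = €7,585.00
  €345.60 + 12.4% × (€7,585.00 − €5,400.00) = €345.60 + 12.4% × €2,185.00 = €616.54
Wage Tax (Married): taxable = €8,705.00 − 2×€560.00 = €7,585.00
  €592.80 + 14.26% × (€7,585.00 − €5,800.00) = €592.80 + 14.26% × €1,785.00 = €847.34
Difference: |€616.54 − €847.34| = €230.80 (higher under Married)

€230.80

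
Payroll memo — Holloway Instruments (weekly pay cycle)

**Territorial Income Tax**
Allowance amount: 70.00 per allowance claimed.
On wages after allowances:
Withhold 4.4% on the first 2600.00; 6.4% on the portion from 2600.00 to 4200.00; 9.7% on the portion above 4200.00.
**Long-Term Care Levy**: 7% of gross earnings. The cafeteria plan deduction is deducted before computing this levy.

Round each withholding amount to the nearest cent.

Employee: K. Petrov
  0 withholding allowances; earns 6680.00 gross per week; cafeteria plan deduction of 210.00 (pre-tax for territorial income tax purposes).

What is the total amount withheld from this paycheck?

Territorial Income Tax: taxable = 6680.00 − 210.00 = 6470.00
  216.80 + 9.7% × (6470.00 − 4200.00) = 216.80 + 9.7% × 2270.00 = 436.99
Long-Term Care Levy: 7% × 6470.00 = 452.90
Total: 436.99 + 452.90 = 889.89

889.89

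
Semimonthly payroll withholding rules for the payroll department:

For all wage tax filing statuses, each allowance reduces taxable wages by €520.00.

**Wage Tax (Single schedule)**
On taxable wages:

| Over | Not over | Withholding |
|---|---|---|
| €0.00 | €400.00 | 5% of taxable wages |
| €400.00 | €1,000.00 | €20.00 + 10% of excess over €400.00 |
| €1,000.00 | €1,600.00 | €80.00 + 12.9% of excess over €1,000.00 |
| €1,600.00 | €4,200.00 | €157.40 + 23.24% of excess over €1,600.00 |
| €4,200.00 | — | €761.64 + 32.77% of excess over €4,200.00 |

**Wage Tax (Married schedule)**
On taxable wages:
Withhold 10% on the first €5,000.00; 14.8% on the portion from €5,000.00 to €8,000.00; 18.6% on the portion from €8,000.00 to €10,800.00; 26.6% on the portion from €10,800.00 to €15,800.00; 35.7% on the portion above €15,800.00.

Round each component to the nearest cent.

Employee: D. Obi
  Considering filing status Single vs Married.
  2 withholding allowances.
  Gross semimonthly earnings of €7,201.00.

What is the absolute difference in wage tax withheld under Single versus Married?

€732.43

Wage Tax (Single): taxable = €7,201.00 − 2×€520.00 = €6,161.00
  €761.64 + 32.77% × (€6,161.00 − €4,200.00) = €761.64 + 32.77% × €1,961.00 = €1,404.26
Wage Tax (Married): taxable = €7,201.00 − 2×€520.00 = €6,161.00
  €500.00 + 14.8% × (€6,161.00 − €5,000.00) = €500.00 + 14.8% × €1,161.00 = €671.83
Difference: |€1,404.26 − €671.83| = €732.43 (higher under Single)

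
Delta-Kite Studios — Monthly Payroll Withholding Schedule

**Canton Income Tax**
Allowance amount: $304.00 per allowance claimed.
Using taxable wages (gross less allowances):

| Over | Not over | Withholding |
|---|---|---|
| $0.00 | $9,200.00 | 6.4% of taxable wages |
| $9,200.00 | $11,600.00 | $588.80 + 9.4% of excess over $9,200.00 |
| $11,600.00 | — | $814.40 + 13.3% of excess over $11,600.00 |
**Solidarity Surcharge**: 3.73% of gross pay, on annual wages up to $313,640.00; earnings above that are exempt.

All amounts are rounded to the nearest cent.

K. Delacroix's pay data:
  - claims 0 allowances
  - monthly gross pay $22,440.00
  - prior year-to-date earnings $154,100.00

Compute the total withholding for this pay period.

$3,093.13

Canton Income Tax: taxable = $22,440.00
  $814.40 + 13.3% × ($22,440.00 − $11,600.00) = $814.40 + 13.3% × $10,840.00 = $2,256.12
Solidarity Surcharge: 3.73% × $22,440.00 = $837.01
Total: $2,256.12 + $837.01 = $3,093.13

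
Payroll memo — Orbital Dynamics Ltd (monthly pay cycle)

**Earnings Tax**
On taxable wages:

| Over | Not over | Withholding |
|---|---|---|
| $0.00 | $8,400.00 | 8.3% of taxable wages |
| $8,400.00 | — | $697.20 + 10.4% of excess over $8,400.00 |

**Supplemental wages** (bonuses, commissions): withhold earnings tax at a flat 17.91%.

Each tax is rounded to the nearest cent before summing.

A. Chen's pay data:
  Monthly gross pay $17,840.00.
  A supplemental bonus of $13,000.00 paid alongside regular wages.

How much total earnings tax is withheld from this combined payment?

Earnings Tax: taxable = $17,840.00
  $697.20 + 10.4% × ($17,840.00 − $8,400.00) = $697.20 + 10.4% × $9,440.00 = $1,678.96
Supplemental (17.91% flat on bonus): 17.91% × $13,000.00 = $2,328.30
Total earnings tax: $1,678.96 + $2,328.30 = $4,007.26

$4,007.26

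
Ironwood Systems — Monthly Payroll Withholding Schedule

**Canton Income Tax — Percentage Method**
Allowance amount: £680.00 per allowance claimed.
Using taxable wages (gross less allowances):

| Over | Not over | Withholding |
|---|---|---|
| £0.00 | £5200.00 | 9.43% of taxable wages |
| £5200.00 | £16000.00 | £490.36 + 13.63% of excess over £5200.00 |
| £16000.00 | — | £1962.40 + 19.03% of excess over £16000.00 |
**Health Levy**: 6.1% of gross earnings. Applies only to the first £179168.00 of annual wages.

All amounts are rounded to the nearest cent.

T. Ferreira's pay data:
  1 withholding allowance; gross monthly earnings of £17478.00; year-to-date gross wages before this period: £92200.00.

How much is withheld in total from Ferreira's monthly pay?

Canton Income Tax: taxable = £17478.00 − 1×£680.00 = £16798.00
  £1962.40 + 19.03% × (£16798.00 − £16000.00) = £1962.40 + 19.03% × £798.00 = £2114.26
Health Levy: 6.1% × £17478.00 = £1066.16
Total: £2114.26 + £1066.16 = £3180.42

£3180.42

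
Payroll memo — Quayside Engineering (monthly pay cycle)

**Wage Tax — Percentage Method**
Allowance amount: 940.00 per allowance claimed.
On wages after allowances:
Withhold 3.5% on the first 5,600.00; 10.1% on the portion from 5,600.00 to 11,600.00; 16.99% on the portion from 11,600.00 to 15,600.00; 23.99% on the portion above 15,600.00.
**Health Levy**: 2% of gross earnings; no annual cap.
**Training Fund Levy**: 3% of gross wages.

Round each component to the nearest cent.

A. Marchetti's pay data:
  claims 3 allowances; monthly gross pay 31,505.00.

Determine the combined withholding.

Wage Tax: taxable = 31,505.00 − 3×940.00 = 28,685.00
  1,481.60 + 23.99% × (28,685.00 − 15,600.00) = 1,481.60 + 23.99% × 13,085.00 = 4,620.69
Health Levy: 2% × 31,505.00 = 630.10
Training Fund Levy: 3% × 31,505.00 = 945.15
Total: 4,620.69 + 630.10 + 945.15 = 6,195.94

6,195.94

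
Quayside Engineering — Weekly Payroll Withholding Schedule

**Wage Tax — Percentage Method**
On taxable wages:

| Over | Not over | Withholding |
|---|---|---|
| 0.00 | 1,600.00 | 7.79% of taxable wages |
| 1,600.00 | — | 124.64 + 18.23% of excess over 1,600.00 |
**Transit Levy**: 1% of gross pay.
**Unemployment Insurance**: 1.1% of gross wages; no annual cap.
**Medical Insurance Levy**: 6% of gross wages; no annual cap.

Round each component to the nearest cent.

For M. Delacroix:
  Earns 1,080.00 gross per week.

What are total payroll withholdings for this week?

171.61

Wage Tax: taxable = 1,080.00
  7.79% × 1,080.00 = 84.13
Transit Levy: 1% × 1,080.00 = 10.80
Unemployment Insurance: 1.1% × 1,080.00 = 11.88
Medical Insurance Levy: 6% × 1,080.00 = 64.80
Total: 84.13 + 10.80 + 11.88 + 64.80 = 171.61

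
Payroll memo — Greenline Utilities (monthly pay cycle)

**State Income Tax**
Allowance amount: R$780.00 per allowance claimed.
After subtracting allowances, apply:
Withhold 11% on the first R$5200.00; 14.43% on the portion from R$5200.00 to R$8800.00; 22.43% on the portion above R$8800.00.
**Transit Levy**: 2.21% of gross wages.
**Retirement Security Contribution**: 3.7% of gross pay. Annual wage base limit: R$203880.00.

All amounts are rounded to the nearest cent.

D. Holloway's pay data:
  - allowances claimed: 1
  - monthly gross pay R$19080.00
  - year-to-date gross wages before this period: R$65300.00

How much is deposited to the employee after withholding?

R$14730.04

State Income Tax: taxable = R$19080.00 − 1×R$780.00 = R$18300.00
  R$1091.48 + 22.43% × (R$18300.00 − R$8800.00) = R$1091.48 + 22.43% × R$9500.00 = R$3222.33
Transit Levy: 2.21% × R$19080.00 = R$421.67
Retirement Security Contribution: 3.7% × R$19080.00 = R$705.96
Total withheld: R$3222.33 + R$421.67 + R$705.96 = R$4349.96
Net pay: R$19080.00 − R$4349.96 = R$14730.04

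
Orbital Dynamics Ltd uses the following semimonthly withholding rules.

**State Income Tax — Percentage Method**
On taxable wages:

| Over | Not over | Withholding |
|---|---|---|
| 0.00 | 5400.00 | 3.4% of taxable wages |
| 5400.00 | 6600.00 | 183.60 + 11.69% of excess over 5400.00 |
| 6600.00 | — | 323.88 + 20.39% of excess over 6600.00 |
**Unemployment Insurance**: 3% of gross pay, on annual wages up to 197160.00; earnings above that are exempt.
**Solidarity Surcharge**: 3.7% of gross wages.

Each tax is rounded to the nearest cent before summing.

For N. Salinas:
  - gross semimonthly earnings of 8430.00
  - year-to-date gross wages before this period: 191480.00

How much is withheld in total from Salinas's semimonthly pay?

State Income Tax: taxable = 8430.00
  323.88 + 20.39% × (8430.00 − 6600.00) = 323.88 + 20.39% × 1830.00 = 697.02
Unemployment Insurance: cap 197160.00 − YTD 191480.00 = 5680.00 subject; 3% × 5680.00 = 170.40
Solidarity Surcharge: 3.7% × 8430.00 = 311.91
Total: 697.02 + 170.40 + 311.91 = 1179.33

1179.33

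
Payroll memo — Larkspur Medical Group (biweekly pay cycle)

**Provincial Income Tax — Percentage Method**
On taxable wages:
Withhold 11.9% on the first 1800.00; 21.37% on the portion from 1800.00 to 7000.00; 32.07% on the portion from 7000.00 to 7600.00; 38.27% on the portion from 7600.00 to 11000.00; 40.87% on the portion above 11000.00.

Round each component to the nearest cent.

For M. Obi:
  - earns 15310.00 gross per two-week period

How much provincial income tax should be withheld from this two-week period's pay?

Provincial Income Tax: taxable = 15310.00
  2819.04 + 40.87% × (15310.00 − 11000.00) = 2819.04 + 40.87% × 4310.00 = 4580.54

4580.54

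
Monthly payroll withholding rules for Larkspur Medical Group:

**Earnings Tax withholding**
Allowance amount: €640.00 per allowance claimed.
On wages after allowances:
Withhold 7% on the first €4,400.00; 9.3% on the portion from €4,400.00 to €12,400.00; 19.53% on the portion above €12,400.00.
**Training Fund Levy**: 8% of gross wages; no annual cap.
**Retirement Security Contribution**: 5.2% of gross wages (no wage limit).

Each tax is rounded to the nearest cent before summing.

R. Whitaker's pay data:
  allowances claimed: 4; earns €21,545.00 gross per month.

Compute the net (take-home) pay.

€16,363.01

Earnings Tax: taxable = €21,545.00 − 4×€640.00 = €18,985.00
  €1,052.00 + 19.53% × (€18,985.00 − €12,400.00) = €1,052.00 + 19.53% × €6,585.00 = €2,338.05
Training Fund Levy: 8% × €21,545.00 = €1,723.60
Retirement Security Contribution: 5.2% × €21,545.00 = €1,120.34
Total withheld: €2,338.05 + €1,723.60 + €1,120.34 = €5,181.99
Net pay: €21,545.00 − €5,181.99 = €16,363.01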